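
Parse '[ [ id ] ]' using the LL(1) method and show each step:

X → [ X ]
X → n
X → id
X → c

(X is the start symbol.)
LL(1) parsing maintains a stack (initially the start symbol over $) and the input. At each step: if the stack top is a terminal, match it against the current input token; if it is a non-terminal N, replace it with the RHS of M[N, lookahead] (the unique production whose predict set contains the lookahead).

Stack is shown with the top on the left.

Stack      Input         Action
-------------------------------
X $        [ [ id ] ] $  output X → [ X ]
[ X ] $    [ [ id ] ] $  match '['
X ] $      [ id ] ] $    output X → [ X ]
[ X ] ] $  [ id ] ] $    match '['
X ] ] $    id ] ] $      output X → id
id ] ] $   id ] ] $      match 'id'
] ] $      ] ] $         match ']'
] $        ] $           match ']'
$          $             accept

The string is accepted.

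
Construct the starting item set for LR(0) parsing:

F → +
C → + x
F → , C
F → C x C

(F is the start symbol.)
{ [C → . + x], [F → . +], [F → . , C], [F → . C x C], [F' → . F] }

First, augment the grammar with F' → F
I₀ = CLOSURE({ [F' → . F] }):
  [F' → . F] has the dot before F: add [F → . +], [F → . , C], [F → . C x C]
  [F → . C x C] has the dot before C: add [C → . + x]
No further items can be added.

I₀ = { [C → . + x], [F → . +], [F → . , C], [F → . C x C], [F' → . F] }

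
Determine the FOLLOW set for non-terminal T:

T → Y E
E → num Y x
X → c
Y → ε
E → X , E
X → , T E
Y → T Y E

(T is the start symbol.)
{ $, ',', 'c', 'num' }

T is the start symbol, so $ ∈ FOLLOW(T).
In X → , T E: T is followed by E, add FIRST(E) \ {ε} = { ',', 'c', 'num' }
In Y → T Y E: T is followed by Y E, add FIRST(Y E) \ {ε} = { ',', 'c', 'num' }

Taking the union: FOLLOW(T) = { $, ',', 'c', 'num' }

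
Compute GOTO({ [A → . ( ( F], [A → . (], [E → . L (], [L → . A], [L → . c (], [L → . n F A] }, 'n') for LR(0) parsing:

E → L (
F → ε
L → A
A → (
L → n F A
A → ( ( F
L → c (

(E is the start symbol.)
GOTO(I, 'n') = CLOSURE({ [A → αX.β] : [A → α.Xβ] ∈ I, X = 'n' })

Items with dot before 'n', with the dot advanced:
  [L → . n F A] → [L → n . F A]
Closure of the advanced items:
  [L → n . F A] has the dot before F: add [F → .]

GOTO = { [F → .], [L → n . F A] }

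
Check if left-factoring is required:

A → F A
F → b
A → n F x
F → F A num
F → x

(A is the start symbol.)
Left-factoring is needed when two productions for the same non-terminal
share a common prefix on the right-hand side.

Productions for A:
  A → F A
  A → n F x
Productions for F:
  F → b
  F → F A num
  F → x

No common prefixes found.

Answer: No, left-factoring is not needed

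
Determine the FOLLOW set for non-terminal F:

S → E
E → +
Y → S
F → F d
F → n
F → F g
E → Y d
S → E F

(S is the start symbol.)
{ $, 'd', 'g' }

To compute FOLLOW(F), find every occurrence of F on a right-hand side N → α F β: add FIRST(β) \ {ε}, and if β is empty or nullable also add FOLLOW(N). Iterate to a fixed point.

In F → F d: F is followed by d, add FIRST(d) \ {ε} = { 'd' }
In F → F g: F is followed by g, add FIRST(g) \ {ε} = { 'g' }
In S → E F: F is at the end, add FOLLOW(S)

The FOLLOW sets referred to above (computed the same way, to a fixed point):
  FOLLOW(S) = { $, 'd' }

Taking the union: FOLLOW(F) = { $, 'd', 'g' }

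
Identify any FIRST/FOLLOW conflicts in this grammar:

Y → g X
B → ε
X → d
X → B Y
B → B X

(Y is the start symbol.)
A FIRST/FOLLOW conflict occurs when a non-terminal N has a nullable alternative N → β (β ⇒* ε) and another alternative N → α with FIRST(α) ∩ FOLLOW(N) ≠ ∅: on such a lookahead the parser cannot decide between expanding α and letting N vanish via β.

Nullable non-terminals: B.
FIRST sets used below: FIRST(B) = { 'd', 'g', ε }, FIRST(X) = { 'd', 'g' }

B: nullable alternative(s) B → ε; FOLLOW(B) = { 'd', 'g' }
  B → ε: FIRST \ {ε} = { } — this is the only nullable alternative, skip
  B → B X: FIRST \ {ε} = { 'd', 'g' } — overlaps FOLLOW(B) on { 'd', 'g' }: CONFLICT

X, Y have no nullable alternative, so no FIRST/FOLLOW check is needed there.

So the grammar has 1 FIRST/FOLLOW conflict (marked CONFLICT above).

Answer: Yes. B → B X with FOLLOW(B) on { 'd', 'g' }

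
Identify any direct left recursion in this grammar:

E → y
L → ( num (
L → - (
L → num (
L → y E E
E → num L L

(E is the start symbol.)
E → y: starts with y
L → ( num (: starts with '('
L → - (: starts with '-'
L → num (: starts with num
L → y E E: starts with y
E → num L L: starts with num

No direct left recursion found.

Answer: No direct left recursion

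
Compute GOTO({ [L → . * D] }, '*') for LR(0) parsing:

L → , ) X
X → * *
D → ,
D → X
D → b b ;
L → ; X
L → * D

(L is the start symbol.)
GOTO(I, '*') = CLOSURE({ [A → αX.β] : [A → α.Xβ] ∈ I, X = '*' })

Items with dot before '*', with the dot advanced:
  [L → . * D] → [L → * . D]
Closure of the advanced items:
  [L → * . D] has the dot before D: add [D → . ,], [D → . X], [D → . b b ;]
  [D → . X] has the dot before X: add [X → . * *]

GOTO = { [D → . ,], [D → . X], [D → . b b ;], [L → * . D], [X → . * *] }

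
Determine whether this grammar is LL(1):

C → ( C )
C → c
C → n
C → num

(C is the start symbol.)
Yes, the grammar is LL(1).

A grammar is LL(1) if for each non-terminal N with multiple productions, the predict sets of those productions are pairwise disjoint, where PREDICT(N → α) = (FIRST(α) \ {ε}) ∪ (FOLLOW(N) if α ⇒* ε).

For C:
  PREDICT(C → '(' C ')') = { '(' }
  PREDICT(C → c) = { 'c' }
  PREDICT(C → n) = { 'n' }
  PREDICT(C → num) = { 'num' }

All predict sets are disjoint. The grammar IS LL(1).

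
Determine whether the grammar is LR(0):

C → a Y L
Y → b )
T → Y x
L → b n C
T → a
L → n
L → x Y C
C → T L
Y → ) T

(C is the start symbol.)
No. Shift-reduce conflict between [T → a .] and [Y → . ) T]

Augment with C' → C and build the canonical LR(0) collection (I0 = CLOSURE({[C' → . C]}), then GOTO on every symbol after a dot until no new states appear). It has 21 states:
  I0: { [C → . T L], [C → . a Y L], [C' → . C], [T → . Y x], [T → . a], [Y → . ) T], [Y → . b )] }  — shift
  I1: { [T → . Y x], [T → . a], [Y → ) . T], [Y → . ) T], [Y → . b )] }  — shift
  I2: { [C' → C .] }  — accept
  I3: { [C → T . L], [L → . b n C], [L → . n], [L → . x Y C] }  — shift
  I4: { [T → Y . x] }  — shift
  I5: { [C → a . Y L], [T → a .], [Y → . ) T], [Y → . b )] }  — shift, reduce
  I6: { [Y → b . )] }  — shift
  I7: { [Y → b ) .] }  — reduce
  I8: { [C → a Y . L], [L → . b n C], [L → . n], [L → . x Y C] }  — shift
  I9: { [C → a Y L .] }  — reduce
  I10: { [L → b . n C] }  — shift
  I11: { [L → n .] }  — reduce
  I12: { [L → x . Y C], [Y → . ) T], [Y → . b )] }  — shift
  I13: { [C → . T L], [C → . a Y L], [L → x Y . C], [T → . Y x], [T → . a], [Y → . ) T], [Y → . b )] }  — shift
  I14: { [L → x Y C .] }  — reduce
  I15: { [C → . T L], [C → . a Y L], [L → b n . C], [T → . Y x], [T → . a], [Y → . ) T], [Y → . b )] }  — shift
  I16: { [L → b n C .] }  — reduce
  I17: { [T → Y x .] }  — reduce
  I18: { [C → T L .] }  — reduce
  I19: { [Y → ) T .] }  — reduce
  I20: { [T → a .] }  — reduce

Conflict in state I5:
  Shift-reduce conflict between [T → a .] and [Y → . ) T]
So the grammar is NOT LR(0).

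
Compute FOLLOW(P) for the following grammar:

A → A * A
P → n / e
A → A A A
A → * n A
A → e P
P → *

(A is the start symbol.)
{ $, '*', 'e' }

To compute FOLLOW(P), find every occurrence of P on a right-hand side N → α P β: add FIRST(β) \ {ε}, and if β is empty or nullable also add FOLLOW(N). Iterate to a fixed point.

In A → e P: P is at the end, add FOLLOW(A)

The FOLLOW sets referred to above (computed the same way, to a fixed point):
  FOLLOW(A) = { $, '*', 'e' }

Taking the union: FOLLOW(P) = { $, '*', 'e' }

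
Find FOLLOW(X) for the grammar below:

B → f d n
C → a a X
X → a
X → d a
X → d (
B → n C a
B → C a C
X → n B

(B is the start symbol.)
In C → a a X: X is at the end, add FOLLOW(C)

The FOLLOW sets referred to above (computed the same way, to a fixed point):
  FOLLOW(C) = { $, 'a' }

Taking the union: FOLLOW(X) = { $, 'a' }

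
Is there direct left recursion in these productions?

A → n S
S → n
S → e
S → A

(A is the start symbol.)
A → n S: starts with n
S → n: starts with n
S → e: starts with e
S → A: starts with A

No direct left recursion found.

Answer: No direct left recursion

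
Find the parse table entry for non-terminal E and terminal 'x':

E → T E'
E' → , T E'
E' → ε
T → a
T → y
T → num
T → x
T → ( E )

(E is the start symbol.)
E → T E'

To find M[E, 'x'], we find productions for E where 'x' is in the predict set (PREDICT(N → α) = (FIRST(α) \ {ε}) ∪ (FOLLOW(N) if α ⇒* ε)).

Relevant sets:
  FIRST(T) = { '(', 'a', 'num', 'x', 'y' }

E → T E': PREDICT = { '(', 'a', 'num', 'x', 'y' }
  'x' is in predict set, so this production goes in M[E, 'x']

M[E, 'x'] = E → T E'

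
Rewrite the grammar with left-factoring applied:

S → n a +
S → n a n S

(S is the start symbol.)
S → n a S'
S' → +
S' → n S

Left-factoring transforms A → αβ₁ | αβ₂ into A → αA' and A' → β₁ | β₂
(α is the longest common prefix among the alternatives). Repeat until
no nonterminal has two alternatives with a common prefix.

Round 1: S has alternatives sharing prefix 'n a'. Introduce S': S → n a S'
  Add: S' → +
  Add: S' → n S

No remaining common prefixes — done.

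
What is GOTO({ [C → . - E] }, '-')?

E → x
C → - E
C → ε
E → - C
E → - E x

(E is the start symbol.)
{ [C → - . E], [E → . - C], [E → . - E x], [E → . x] }

GOTO(I, '-') = CLOSURE({ [A → αX.β] : [A → α.Xβ] ∈ I, X = '-' })

Items with dot before '-', with the dot advanced:
  [C → . - E] → [C → - . E]
Closure of the advanced items:
  [C → - . E] has the dot before E: add [E → . x], [E → . - C], [E → . - E x]

GOTO = { [C → - . E], [E → . - C], [E → . - E x], [E → . x] }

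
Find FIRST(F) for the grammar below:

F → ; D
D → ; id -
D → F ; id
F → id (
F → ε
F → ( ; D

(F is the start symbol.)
To compute FIRST(F), examine every production with F on the left-hand side, reading each right-hand side left to right until a non-nullable symbol is reached.

From F → ; D:
  - ';' is a terminal: add ';' and stop
From F → id (:
  - id is a terminal: add 'id' and stop
From F → ε:
  - ε-production, so ε ∈ FIRST(F)
From F → ( ; D:
  - '(' is a terminal: add '(' and stop

Collecting: FIRST(F) = { '(', ';', 'id', ε }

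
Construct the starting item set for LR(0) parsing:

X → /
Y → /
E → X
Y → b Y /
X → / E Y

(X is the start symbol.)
First, augment the grammar with X' → X
I₀ = CLOSURE({ [X' → . X] }):
  [X' → . X] has the dot before X: add [X → . /], [X → . / E Y]
No further items can be added.

I₀ = { [X → . / E Y], [X → . /], [X' → . X] }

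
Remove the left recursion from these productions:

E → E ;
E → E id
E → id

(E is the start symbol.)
E is directly left-recursive. The standard transformation for
  A → A α₁ | ... | A α_m | β₁ | ... | β_n
is
  A  → β₁ A' | ... | β_n A'
  A' → α₁ A' | ... | α_m A' | ε

E → id becomes E → id E'
E → E ; becomes E' → ; E'
E → E id becomes E' → id E'
Add E' → ε

Resulting grammar:
E → id E'
E' → ; E'
E' → id E'
E' → ε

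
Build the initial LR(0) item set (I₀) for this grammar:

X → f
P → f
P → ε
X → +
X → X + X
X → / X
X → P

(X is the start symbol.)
{ [P → . f], [P → .], [X → . +], [X → . / X], [X → . P], [X → . X + X], [X → . f], [X' → . X] }

First, augment the grammar with X' → X
I₀ = CLOSURE({ [X' → . X] }):
  [X' → . X] has the dot before X: add [X → . f], [X → . +], [X → . X + X], [X → . / X], [X → . P]
  [X → . P] has the dot before P: add [P → . f], [P → .]
No further items can be added.

I₀ = { [P → . f], [P → .], [X → . +], [X → . / X], [X → . P], [X → . X + X], [X → . f], [X' → . X] }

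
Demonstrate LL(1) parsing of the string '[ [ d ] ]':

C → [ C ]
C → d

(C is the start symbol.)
LL(1) parsing maintains a stack (initially the start symbol over $) and the input. At each step: if the stack top is a terminal, match it against the current input token; if it is a non-terminal N, replace it with the RHS of M[N, lookahead] (the unique production whose predict set contains the lookahead).

Stack is shown with the top on the left.

Stack      Input        Action
------------------------------
C $        [ [ d ] ] $  output C → [ C ]
[ C ] $    [ [ d ] ] $  match '['
C ] $      [ d ] ] $    output C → [ C ]
[ C ] ] $  [ d ] ] $    match '['
C ] ] $    d ] ] $      output C → d
d ] ] $    d ] ] $      match 'd'
] ] $      ] ] $        match ']'
] $        ] $          match ']'
$          $            accept

The string is accepted.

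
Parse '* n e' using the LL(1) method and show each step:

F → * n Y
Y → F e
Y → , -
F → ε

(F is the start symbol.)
LL(1) parsing maintains a stack (initially the start symbol over $) and the input. At each step: if the stack top is a terminal, match it against the current input token; if it is a non-terminal N, replace it with the RHS of M[N, lookahead] (the unique production whose predict set contains the lookahead).

Stack is shown with the top on the left.

Stack    Input    Action
------------------------
F $      * n e $  output F → * n Y
* n Y $  * n e $  match '*'
n Y $    n e $    match 'n'
Y $      e $      output Y → F e
F e $    e $      output F → ε
e $      e $      match 'e'
$        $        accept

The string is accepted.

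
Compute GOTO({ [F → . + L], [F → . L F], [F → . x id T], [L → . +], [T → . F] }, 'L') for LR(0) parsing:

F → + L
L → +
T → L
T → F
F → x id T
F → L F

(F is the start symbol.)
GOTO(I, 'L') = CLOSURE({ [A → αX.β] : [A → α.Xβ] ∈ I, X = 'L' })

Items with dot before 'L', with the dot advanced:
  [F → . L F] → [F → L . F]
Closure of the advanced items:
  [F → L . F] has the dot before F: add [F → . + L], [F → . x id T], [F → . L F]
  [F → . L F] has the dot before L: add [L → . +]

GOTO = { [F → . + L], [F → . L F], [F → . x id T], [F → L . F], [L → . +] }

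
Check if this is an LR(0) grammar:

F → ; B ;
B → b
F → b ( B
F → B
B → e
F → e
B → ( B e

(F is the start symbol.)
No. Shift-reduce conflict between [B → b .] and [F → b . ( B]

A grammar is LR(0) if no state in the canonical LR(0) collection has:
  - both a shift item (dot before a terminal) and a complete item (shift-reduce conflict), or
  - two or more complete items (reduce-reduce conflict; the accept item [F' → F .] counts as a complete item here).

Augment with F' → F and build the canonical LR(0) collection (I0 = CLOSURE({[F' → . F]}), then GOTO on every symbol after a dot until no new states appear). It has 15 states:
  I0: { [B → . ( B e], [B → . b], [B → . e], [F → . ; B ;], [F → . B], [F → . b ( B], [F → . e], [F' → . F] }  — shift
  I1: { [B → ( . B e], [B → . ( B e], [B → . b], [B → . e] }  — shift
  I2: { [B → . ( B e], [B → . b], [B → . e], [F → ; . B ;] }  — shift
  I3: { [F → B .] }  — reduce
  I4: { [F' → F .] }  — accept
  I5: { [B → b .], [F → b . ( B] }  — shift, reduce
  I6: { [B → e .], [F → e .] }  — 2 reduces
  I7: { [B → . ( B e], [B → . b], [B → . e], [F → b ( . B] }  — shift
  I8: { [F → b ( B .] }  — reduce
  I9: { [B → b .] }  — reduce
  I10: { [B → e .] }  — reduce
  I11: { [F → ; B . ;] }  — shift
  I12: { [F → ; B ; .] }  — reduce
  I13: { [B → ( B . e] }  — shift
  I14: { [B → ( B e .] }  — reduce

Conflict in state I5:
  Shift-reduce conflict between [B → b .] and [F → b . ( B]
So the grammar is NOT LR(0).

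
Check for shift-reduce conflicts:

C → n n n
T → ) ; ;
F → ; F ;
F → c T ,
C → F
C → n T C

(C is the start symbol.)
No shift-reduce conflicts

Augment with C' → C and build the canonical LR(0) collection (I0 = CLOSURE({[C' → . C]}), then GOTO on every symbol after a dot until no new states appear). It has 17 states:
  I0: { [C → . F], [C → . n T C], [C → . n n n], [C' → . C], [F → . ; F ;], [F → . c T ,] }  — shift
  I1: { [F → . ; F ;], [F → . c T ,], [F → ; . F ;] }  — shift
  I2: { [C' → C .] }  — accept
  I3: { [C → F .] }  — reduce
  I4: { [F → c . T ,], [T → . ) ; ;] }  — shift
  I5: { [C → n . T C], [C → n . n n], [T → . ) ; ;] }  — shift
  I6: { [T → ) . ; ;] }  — shift
  I7: { [C → . F], [C → . n T C], [C → . n n n], [C → n T . C], [F → . ; F ;], [F → . c T ,] }  — shift
  I8: { [C → n n . n] }  — shift
  I9: { [C → n n n .] }  — reduce
  I10: { [C → n T C .] }  — reduce
  I11: { [T → ) ; . ;] }  — shift
  I12: { [T → ) ; ; .] }  — reduce
  I13: { [F → c T . ,] }  — shift
  I14: { [F → c T , .] }  — reduce
  I15: { [F → ; F . ;] }  — shift
  I16: { [F → ; F ; .] }  — reduce

No state contains both a complete item and a shift item.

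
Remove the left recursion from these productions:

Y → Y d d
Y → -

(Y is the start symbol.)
Y is directly left-recursive. The standard transformation for
  A → A α₁ | ... | A α_m | β₁ | ... | β_n
is
  A  → β₁ A' | ... | β_n A'
  A' → α₁ A' | ... | α_m A' | ε

Y → - becomes Y → - Y'
Y → Y d d becomes Y' → d d Y'
Add Y' → ε

Resulting grammar:
Y → - Y'
Y' → d d Y'
Y' → ε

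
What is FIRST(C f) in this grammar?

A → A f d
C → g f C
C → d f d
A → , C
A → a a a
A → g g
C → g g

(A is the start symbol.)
{ 'd', 'g' }

FIRST sets of the non-terminals involved (from the grammar, by fixed-point iteration):
  FIRST(C) = { 'd', 'g' }

To compute FIRST(C f), process the symbols left to right:
Symbol C is a non-terminal. Add FIRST(C) \ {ε} = { 'd', 'g' }
C is not nullable (ε ∉ FIRST(C)), so stop here.
FIRST(C f) = { 'd', 'g' }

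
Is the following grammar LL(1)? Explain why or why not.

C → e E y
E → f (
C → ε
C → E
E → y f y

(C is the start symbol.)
A grammar is LL(1) if for each non-terminal N with multiple productions, the predict sets of those productions are pairwise disjoint, where PREDICT(N → α) = (FIRST(α) \ {ε}) ∪ (FOLLOW(N) if α ⇒* ε).

Relevant sets:
  FIRST(E) = { 'f', 'y' }
  FOLLOW(C) = { $ }

For C:
  PREDICT(C → e E y) = { 'e' }
  PREDICT(C → ε) = { $ }
  PREDICT(C → E) = { 'f', 'y' }
For E:
  PREDICT(E → f '(') = { 'f' }
  PREDICT(E → y f y) = { 'y' }

All predict sets are disjoint. The grammar IS LL(1).

Answer: Yes, the grammar is LL(1).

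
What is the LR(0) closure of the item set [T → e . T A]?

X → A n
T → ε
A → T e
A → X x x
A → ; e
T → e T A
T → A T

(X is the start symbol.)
{ [A → . ; e], [A → . T e], [A → . X x x], [T → . A T], [T → . e T A], [T → .], [T → e . T A], [X → . A n] }

Start with: [T → e . T A]
  [T → e . T A] has the dot before T: add [T → .], [T → . e T A], [T → . A T]
  [T → . A T] has the dot before A: add [A → . T e], [A → . X x x], [A → . ; e]
  [A → . X x x] has the dot before X: add [X → . A n]
No further items can be added.

CLOSURE = { [A → . ; e], [A → . T e], [A → . X x x], [T → . A T], [T → . e T A], [T → .], [T → e . T A], [X → . A n] }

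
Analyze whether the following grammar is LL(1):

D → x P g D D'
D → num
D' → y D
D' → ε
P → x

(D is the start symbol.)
No. Predict set conflict for D': { 'y' }

A grammar is LL(1) if for each non-terminal N with multiple productions, the predict sets of those productions are pairwise disjoint, where PREDICT(N → α) = (FIRST(α) \ {ε}) ∪ (FOLLOW(N) if α ⇒* ε).

Relevant sets:
  FOLLOW(D') = { $, 'y' }

For D:
  PREDICT(D → x P g D D') = { 'x' }
  PREDICT(D → num) = { 'num' }
For D':
  PREDICT(D' → y D) = { 'y' }
  PREDICT(D' → ε) = { $, 'y' }
P has a single production, so nothing to check there.

Conflict found: Predict set conflict for D': { 'y' }
The grammar is NOT LL(1).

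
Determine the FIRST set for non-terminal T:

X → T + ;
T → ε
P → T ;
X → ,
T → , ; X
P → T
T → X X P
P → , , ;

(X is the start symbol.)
To compute FIRST(T), examine every production with T on the left-hand side, reading each right-hand side left to right until a non-nullable symbol is reached.

FIRST sets of the other non-terminals involved (by the same procedure, iterated to a fixed point):
  FIRST(X) = { '+', ',' }

From T → ε:
  - ε-production, so ε ∈ FIRST(T)
From T → , ; X:
  - ',' is a terminal: add ',' and stop
From T → X X P:
  - X is a non-terminal: add FIRST(X) \ {ε} = { '+', ',' }
    X is not nullable, so stop

Collecting: FIRST(T) = { '+', ',', ε }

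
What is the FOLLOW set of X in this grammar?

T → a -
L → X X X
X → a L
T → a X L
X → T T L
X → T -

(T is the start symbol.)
{ $, '-', 'a' }

To compute FOLLOW(X), find every occurrence of X on a right-hand side N → α X β: add FIRST(β) \ {ε}, and if β is empty or nullable also add FOLLOW(N). Iterate to a fixed point.

In L → X X X: X is followed by X X, add FIRST(X X) \ {ε} = { 'a' }
In L → X X X: X is followed by X, add FIRST(X) \ {ε} = { 'a' }
In L → X X X: X is at the end, add FOLLOW(L)
In T → a X L: X is followed by L, add FIRST(L) \ {ε} = { 'a' }

The FOLLOW sets referred to above (computed the same way, to a fixed point):
  FOLLOW(L) = { $, '-', 'a' }

Taking the union: FOLLOW(X) = { $, '-', 'a' }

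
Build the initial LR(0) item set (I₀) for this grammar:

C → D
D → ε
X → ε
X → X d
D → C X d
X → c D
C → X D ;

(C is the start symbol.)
{ [C → . D], [C → . X D ;], [C' → . C], [D → . C X d], [D → .], [X → . X d], [X → . c D], [X → .] }

First, augment the grammar with C' → C
I₀ = CLOSURE({ [C' → . C] }):
  [C' → . C] has the dot before C: add [C → . D], [C → . X D ;]
  [C → . D] has the dot before D: add [D → .], [D → . C X d]
  [C → . X D ;] has the dot before X: add [X → .], [X → . X d], [X → . c D]
No further items can be added.

I₀ = { [C → . D], [C → . X D ;], [C' → . C], [D → . C X d], [D → .], [X → . X d], [X → . c D], [X → .] }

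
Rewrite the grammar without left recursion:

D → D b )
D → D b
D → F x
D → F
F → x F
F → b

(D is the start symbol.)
D is directly left-recursive. The standard transformation for
  A → A α₁ | ... | A α_m | β₁ | ... | β_n
is
  A  → β₁ A' | ... | β_n A'
  A' → α₁ A' | ... | α_m A' | ε

D → F x becomes D → F x D'
D → F becomes D → F D'
D → D b ) becomes D' → b ) D'
D → D b becomes D' → b D'
Add D' → ε

Productions for other non-terminals are unchanged:
  F → x F
  F → b

Resulting grammar:
D → F x D'
D → F D'
D' → b ) D'
D' → b D'
D' → ε
F → x F
F → b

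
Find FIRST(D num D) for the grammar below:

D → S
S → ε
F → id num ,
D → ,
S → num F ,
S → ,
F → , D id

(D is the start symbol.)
FIRST sets of the non-terminals involved (from the grammar, by fixed-point iteration):
  FIRST(D) = { ',', 'num', ε }

To compute FIRST(D num D), process the symbols left to right:
Symbol D is a non-terminal. Add FIRST(D) \ {ε} = { ',', 'num' }
D is nullable (ε ∈ FIRST(D)), continue to the next symbol.
Symbol num is a terminal. Add 'num' and stop.
FIRST(D num D) = { ',', 'num' }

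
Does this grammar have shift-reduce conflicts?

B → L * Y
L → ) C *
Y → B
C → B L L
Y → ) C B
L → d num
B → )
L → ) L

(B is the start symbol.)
Yes — I1: [B → ) .] vs [B → . )]; I7: [B → ) .] vs [B → . )]; I12: [L → ) L .] vs [B → L . * Y]

Augment with B' → B and build the canonical LR(0) collection (I0 = CLOSURE({[B' → . B]}), then GOTO on every symbol after a dot until no new states appear). It has 19 states:
  I0: { [B → . )], [B → . L * Y], [B' → . B], [L → . ) C *], [L → . ) L], [L → . d num] }  — shift
  I1: { [B → ) .], [B → . )], [B → . L * Y], [C → . B L L], [L → ) . C *], [L → ) . L], [L → . ) C *], [L → . ) L], [L → . d num] }  — shift, reduce
  I2: { [B' → B .] }  — accept
  I3: { [B → L . * Y] }  — shift
  I4: { [L → d . num] }  — shift
  I5: { [L → d num .] }  — reduce
  I6: { [B → . )], [B → . L * Y], [B → L * . Y], [L → . ) C *], [L → . ) L], [L → . d num], [Y → . ) C B], [Y → . B] }  — shift
  I7: { [B → ) .], [B → . )], [B → . L * Y], [C → . B L L], [L → ) . C *], [L → ) . L], [L → . ) C *], [L → . ) L], [L → . d num], [Y → ) . C B] }  — shift, reduce
  I8: { [Y → B .] }  — reduce
  I9: { [B → L * Y .] }  — reduce
  I10: { [C → B . L L], [L → . ) C *], [L → . ) L], [L → . d num] }  — shift
  I11: { [B → . )], [B → . L * Y], [L → ) C . *], [L → . ) C *], [L → . ) L], [L → . d num], [Y → ) C . B] }  — shift
  I12: { [B → L . * Y], [L → ) L .] }  — shift, reduce
  I13: { [L → ) C * .] }  — reduce
  I14: { [Y → ) C B .] }  — reduce
  I15: { [B → . )], [B → . L * Y], [C → . B L L], [L → ) . C *], [L → ) . L], [L → . ) C *], [L → . ) L], [L → . d num] }  — shift
  I16: { [C → B L . L], [L → . ) C *], [L → . ) L], [L → . d num] }  — shift
  I17: { [C → B L L .] }  — reduce
  I18: { [L → ) C . *] }  — shift

I1 contains reduce item [B → ) .] and shift items [B → . )], [L → . ) C *], [L → . ) L], [L → . d num] — shift-reduce conflict.
I7 contains reduce item [B → ) .] and shift items [B → . )], [L → . ) C *], [L → . ) L], [L → . d num] — shift-reduce conflict.
I12 contains reduce item [L → ) L .] and shift item [B → L . * Y] — shift-reduce conflict.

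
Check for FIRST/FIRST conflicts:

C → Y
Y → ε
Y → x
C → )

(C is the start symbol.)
No FIRST/FIRST conflicts.

A FIRST/FIRST conflict occurs when two productions N → α and N → β for the same non-terminal have FIRST(α) ∩ FIRST(β) ≠ ∅ (with ε ∈ FIRST of a nullable right-hand side, so two nullable alternatives also conflict).

FIRST sets of the non-terminals at (or reachable through a nullable prefix from) the front of some alternative:
  FIRST(Y) = { 'x', ε }

Productions for C:
  C → Y: FIRST = { 'x', ε }
  C → ): FIRST = { ')' }
Productions for Y:
  Y → ε: FIRST = { ε }
  Y → x: FIRST = { 'x' }

All alternatives of each non-terminal have pairwise disjoint FIRST sets.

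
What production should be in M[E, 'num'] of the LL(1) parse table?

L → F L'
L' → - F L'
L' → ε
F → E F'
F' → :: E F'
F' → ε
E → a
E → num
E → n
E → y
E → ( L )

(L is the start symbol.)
E → num

To find M[E, 'num'], we find productions for E where 'num' is in the predict set (PREDICT(N → α) = (FIRST(α) \ {ε}) ∪ (FOLLOW(N) if α ⇒* ε)).

E → a: PREDICT = { 'a' }
E → num: PREDICT = { 'num' }
  'num' is in predict set, so this production goes in M[E, 'num']
E → n: PREDICT = { 'n' }
E → y: PREDICT = { 'y' }
E → ( L ): PREDICT = { '(' }

M[E, 'num'] = E → num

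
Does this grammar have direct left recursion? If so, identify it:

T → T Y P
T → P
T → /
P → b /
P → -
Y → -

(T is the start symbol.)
T → T Y P: LEFT RECURSIVE (starts with T)
T → P: starts with P
T → /: starts with '/'
P → b /: starts with b
P → -: starts with '-'
Y → -: starts with '-'

The grammar has direct left recursion on: T.

Answer: Yes, T is left-recursive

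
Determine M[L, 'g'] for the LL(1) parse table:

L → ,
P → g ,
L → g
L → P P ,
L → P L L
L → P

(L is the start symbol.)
To find M[L, 'g'], we find productions for L where 'g' is in the predict set (PREDICT(N → α) = (FIRST(α) \ {ε}) ∪ (FOLLOW(N) if α ⇒* ε)).

Relevant sets:
  FIRST(P) = { 'g' }

L → ,: PREDICT = { ',' }
L → g: PREDICT = { 'g' }
  'g' is in predict set, so this production goes in M[L, 'g']
L → P P ,: PREDICT = { 'g' }
  'g' is in predict set, so this production goes in M[L, 'g']
L → P L L: PREDICT = { 'g' }
  'g' is in predict set, so this production goes in M[L, 'g']
L → P: PREDICT = { 'g' }
  'g' is in predict set, so this production goes in M[L, 'g']

M[L, 'g'] = L → g, L → P P ,, L → P L L, L → P  (a multiply-defined cell — the grammar is not LL(1))

Answer: L → g, L → P P ,, L → P L L, L → P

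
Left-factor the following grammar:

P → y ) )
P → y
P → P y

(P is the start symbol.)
Left-factoring transforms A → αβ₁ | αβ₂ into A → αA' and A' → β₁ | β₂
(α is the longest common prefix among the alternatives). Repeat until
no nonterminal has two alternatives with a common prefix.

Round 1: P has alternatives sharing prefix 'y'. Introduce P': P → y P'
  Add: P' → ) )
  Add: P' → ε

No remaining common prefixes — done.

Resulting grammar:
P → y P'
P' → ) )
P' → ε
P → P y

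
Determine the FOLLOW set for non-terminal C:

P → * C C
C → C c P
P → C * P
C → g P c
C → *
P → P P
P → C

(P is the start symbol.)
{ $, '*', 'c', 'g' }

In P → * C C: C is followed by C, add FIRST(C) \ {ε} = { '*', 'g' }
In P → * C C: C is at the end, add FOLLOW(P)
In C → C c P: C is followed by c P, add FIRST(c P) \ {ε} = { 'c' }
In P → C * P: C is followed by '*' P, add FIRST('*' P) \ {ε} = { '*' }
In P → C: C is at the end, add FOLLOW(P)

The FOLLOW sets referred to above (computed the same way, to a fixed point):
  FOLLOW(P) = { $, '*', 'c', 'g' }

Taking the union: FOLLOW(C) = { $, '*', 'c', 'g' }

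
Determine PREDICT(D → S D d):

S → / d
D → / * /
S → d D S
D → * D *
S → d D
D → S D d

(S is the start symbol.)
PREDICT(D → S D d) = (FIRST(RHS) \ {ε}) ∪ (FOLLOW(D) if ε ∈ FIRST(RHS), i.e. RHS ⇒* ε)
FIRST(S) = { '/', 'd' }
FIRST(S D d) = { '/', 'd' }
ε ∉ FIRST(S D d), so FOLLOW(D) is not added.
PREDICT(D → S D d) = { '/', 'd' }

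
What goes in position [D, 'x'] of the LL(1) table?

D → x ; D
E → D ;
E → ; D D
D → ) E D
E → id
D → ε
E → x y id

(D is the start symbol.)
To find M[D, 'x'], we find productions for D where 'x' is in the predict set (PREDICT(N → α) = (FIRST(α) \ {ε}) ∪ (FOLLOW(N) if α ⇒* ε)).

Relevant sets:
  FOLLOW(D) = { $, ')', ';', 'x' }

D → x ; D: PREDICT = { 'x' }
  'x' is in predict set, so this production goes in M[D, 'x']
D → ) E D: PREDICT = { ')' }
D → ε: PREDICT = { $, ')', ';', 'x' }
  'x' is in predict set, so this production goes in M[D, 'x']

M[D, 'x'] = D → x ; D, D → ε  (a multiply-defined cell — the grammar is not LL(1))

Answer: D → x ; D, D → ε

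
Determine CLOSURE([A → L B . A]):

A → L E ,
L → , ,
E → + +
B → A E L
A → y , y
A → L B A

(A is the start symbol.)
{ [A → . L B A], [A → . L E ,], [A → . y , y], [A → L B . A], [L → . , ,] }

To compute CLOSURE, for each item [A → α.Bβ] where B is a non-terminal, add [B → .γ] for all productions B → γ; repeat for the newly added items until nothing changes.

Start with: [A → L B . A]
  [A → L B . A] has the dot before A: add [A → . L E ,], [A → . y , y], [A → . L B A]
  [A → . L E ,] has the dot before L: add [L → . , ,]
No further items can be added.

CLOSURE = { [A → . L B A], [A → . L E ,], [A → . y , y], [A → L B . A], [L → . , ,] }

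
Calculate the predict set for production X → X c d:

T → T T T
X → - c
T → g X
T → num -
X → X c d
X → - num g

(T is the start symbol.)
PREDICT(X → X c d) = (FIRST(RHS) \ {ε}) ∪ (FOLLOW(X) if ε ∈ FIRST(RHS), i.e. RHS ⇒* ε)
FIRST(X) = { '-' }
FIRST(X c d) = { '-' }
ε ∉ FIRST(X c d), so FOLLOW(X) is not added.
PREDICT(X → X c d) = { '-' }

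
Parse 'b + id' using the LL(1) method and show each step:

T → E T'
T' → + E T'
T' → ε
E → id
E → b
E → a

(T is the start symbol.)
LL(1) parsing maintains a stack (initially the start symbol over $) and the input. At each step: if the stack top is a terminal, match it against the current input token; if it is a non-terminal N, replace it with the RHS of M[N, lookahead] (the unique production whose predict set contains the lookahead).

Stack is shown with the top on the left.

Stack     Input     Action
--------------------------
T $       b + id $  output T → E T'
E T' $    b + id $  output E → b
b T' $    b + id $  match 'b'
T' $      + id $    output T' → + E T'
+ E T' $  + id $    match '+'
E T' $    id $      output E → id
id T' $   id $      match 'id'
T' $      $         output T' → ε
$         $         accept

The string is accepted.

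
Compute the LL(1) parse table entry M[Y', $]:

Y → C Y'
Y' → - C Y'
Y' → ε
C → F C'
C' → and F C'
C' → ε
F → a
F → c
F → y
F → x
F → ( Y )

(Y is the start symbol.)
To find M[Y', $], we find productions for Y' where $ is in the predict set (PREDICT(N → α) = (FIRST(α) \ {ε}) ∪ (FOLLOW(N) if α ⇒* ε)).

Relevant sets:
  FOLLOW(Y') = { $, ')' }

Y' → - C Y': PREDICT = { '-' }
Y' → ε: PREDICT = { $, ')' }
  $ is in predict set, so this production goes in M[Y', $]

M[Y', $] = Y' → ε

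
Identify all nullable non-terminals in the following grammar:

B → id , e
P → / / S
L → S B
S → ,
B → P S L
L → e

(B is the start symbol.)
None

A non-terminal is nullable if it can derive ε (the empty string): either it has an ε-production, or it has a production whose right-hand side consists entirely of nullable non-terminals.

There are no ε-productions, so no non-terminal can derive ε.
No non-terminals are nullable.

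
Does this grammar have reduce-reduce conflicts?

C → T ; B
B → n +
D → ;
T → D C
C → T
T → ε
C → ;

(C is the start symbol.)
Yes — I1: [C → ; .] vs [D → ; .]

A reduce-reduce conflict occurs when an LR(0) state has two complete items [A → α .] and [B → β .] — both call for a reduction, and with no lookahead the parser cannot choose between them.

Augment with C' → C and build the canonical LR(0) collection (I0 = CLOSURE({[C' → . C]}), then GOTO on every symbol after a dot until no new states appear). It has 10 states:
  I0: { [C → . ;], [C → . T ; B], [C → . T], [C' → . C], [D → . ;], [T → . D C], [T → .] }  — shift, reduce
  I1: { [C → ; .], [D → ; .] }  — 2 reduces
  I2: { [C' → C .] }  — accept
  I3: { [C → . ;], [C → . T ; B], [C → . T], [D → . ;], [T → . D C], [T → .], [T → D . C] }  — shift, reduce
  I4: { [C → T . ; B], [C → T .] }  — shift, reduce
  I5: { [B → . n +], [C → T ; . B] }  — shift
  I6: { [C → T ; B .] }  — reduce
  I7: { [B → n . +] }  — shift
  I8: { [B → n + .] }  — reduce
  I9: { [T → D C .] }  — reduce

I1 contains complete items [C → ; .], [D → ; .] — reduce-reduce conflict.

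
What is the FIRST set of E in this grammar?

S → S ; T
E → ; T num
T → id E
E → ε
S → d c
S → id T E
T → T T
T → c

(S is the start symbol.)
To compute FIRST(E), examine every production with E on the left-hand side, reading each right-hand side left to right until a non-nullable symbol is reached.

From E → ; T num:
  - ';' is a terminal: add ';' and stop
From E → ε:
  - ε-production, so ε ∈ FIRST(E)

Collecting: FIRST(E) = { ';', ε }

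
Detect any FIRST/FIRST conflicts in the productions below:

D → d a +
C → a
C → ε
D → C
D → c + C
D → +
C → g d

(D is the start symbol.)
A FIRST/FIRST conflict occurs when two productions N → α and N → β for the same non-terminal have FIRST(α) ∩ FIRST(β) ≠ ∅ (with ε ∈ FIRST of a nullable right-hand side, so two nullable alternatives also conflict).

FIRST sets of the non-terminals at (or reachable through a nullable prefix from) the front of some alternative:
  FIRST(C) = { 'a', 'g', ε }

Productions for D:
  D → d a +: FIRST = { 'd' }
  D → C: FIRST = { 'a', 'g', ε }
  D → c + C: FIRST = { 'c' }
  D → +: FIRST = { '+' }
Productions for C:
  C → a: FIRST = { 'a' }
  C → ε: FIRST = { ε }
  C → g d: FIRST = { 'g' }

All alternatives of each non-terminal have pairwise disjoint FIRST sets.

Answer: No FIRST/FIRST conflicts.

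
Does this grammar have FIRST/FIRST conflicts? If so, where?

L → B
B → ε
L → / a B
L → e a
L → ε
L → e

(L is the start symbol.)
A FIRST/FIRST conflict occurs when two productions N → α and N → β for the same non-terminal have FIRST(α) ∩ FIRST(β) ≠ ∅ (with ε ∈ FIRST of a nullable right-hand side, so two nullable alternatives also conflict).

FIRST sets of the non-terminals at (or reachable through a nullable prefix from) the front of some alternative:
  FIRST(B) = { ε }

Productions for L:
  L → B: FIRST = { ε }
  L → / a B: FIRST = { '/' }
  L → e a: FIRST = { 'e' }
  L → ε: FIRST = { ε }
  L → e: FIRST = { 'e' }
B has only one production, so no FIRST/FIRST conflict is possible there.

Conflict for L: L → B and L → ε
  Overlap: { ε }
Conflict for L: L → e a and L → e
  Overlap: { 'e' }

Answer: Yes. L → B / L → ε on { ε }; L → e a / L → e on { 'e' }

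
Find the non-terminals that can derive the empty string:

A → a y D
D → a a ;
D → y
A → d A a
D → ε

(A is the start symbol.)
{ 'D' }

ε-productions: D → ε
So D is immediately nullable.
No further non-terminal can be added: every production for the remaining non-terminals contains a terminal or a non-nullable non-terminal.
Nullable = { 'D' }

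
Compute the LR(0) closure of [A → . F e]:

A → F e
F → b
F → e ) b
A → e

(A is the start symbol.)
To compute CLOSURE, for each item [A → α.Bβ] where B is a non-terminal, add [B → .γ] for all productions B → γ; repeat for the newly added items until nothing changes.

Start with: [A → . F e]
  [A → . F e] has the dot before F: add [F → . b], [F → . e ) b]
No further items can be added.

CLOSURE = { [A → . F e], [F → . b], [F → . e ) b] }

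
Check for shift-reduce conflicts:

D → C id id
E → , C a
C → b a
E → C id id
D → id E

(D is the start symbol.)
No shift-reduce conflicts

Augment with D' → D and build the canonical LR(0) collection (I0 = CLOSURE({[D' → . D]}), then GOTO on every symbol after a dot until no new states appear). It has 15 states:
  I0: { [C → . b a], [D → . C id id], [D → . id E], [D' → . D] }  — shift
  I1: { [D → C . id id] }  — shift
  I2: { [D' → D .] }  — accept
  I3: { [C → b . a] }  — shift
  I4: { [C → . b a], [D → id . E], [E → . , C a], [E → . C id id] }  — shift
  I5: { [C → . b a], [E → , . C a] }  — shift
  I6: { [E → C . id id] }  — shift
  I7: { [D → id E .] }  — reduce
  I8: { [E → C id . id] }  — shift
  I9: { [E → C id id .] }  — reduce
  I10: { [E → , C . a] }  — shift
  I11: { [E → , C a .] }  — reduce
  I12: { [C → b a .] }  — reduce
  I13: { [D → C id . id] }  — shift
  I14: { [D → C id id .] }  — reduce

No state contains both a complete item and a shift item.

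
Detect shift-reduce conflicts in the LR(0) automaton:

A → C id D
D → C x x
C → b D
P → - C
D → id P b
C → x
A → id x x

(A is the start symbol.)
No shift-reduce conflicts

A shift-reduce conflict occurs when an LR(0) state has both:
  - a complete (reduce) item [A → α .] (dot at the end), and
  - a shift item [B → β . c γ] (dot before a terminal).

Augment with A' → A and build the canonical LR(0) collection (I0 = CLOSURE({[A' → . A]}), then GOTO on every symbol after a dot until no new states appear). It has 19 states:
  I0: { [A → . C id D], [A → . id x x], [A' → . A], [C → . b D], [C → . x] }  — shift
  I1: { [A' → A .] }  — accept
  I2: { [A → C . id D] }  — shift
  I3: { [C → . b D], [C → . x], [C → b . D], [D → . C x x], [D → . id P b] }  — shift
  I4: { [A → id . x x] }  — shift
  I5: { [C → x .] }  — reduce
  I6: { [A → id x . x] }  — shift
  I7: { [A → id x x .] }  — reduce
  I8: { [D → C . x x] }  — shift
  I9: { [C → b D .] }  — reduce
  I10: { [D → id . P b], [P → . - C] }  — shift
  I11: { [C → . b D], [C → . x], [P → - . C] }  — shift
  I12: { [D → id P . b] }  — shift
  I13: { [D → id P b .] }  — reduce
  I14: { [P → - C .] }  — reduce
  I15: { [D → C x . x] }  — shift
  I16: { [D → C x x .] }  — reduce
  I17: { [A → C id . D], [C → . b D], [C → . x], [D → . C x x], [D → . id P b] }  — shift
  I18: { [A → C id D .] }  — reduce

No state contains both a complete item and a shift item.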